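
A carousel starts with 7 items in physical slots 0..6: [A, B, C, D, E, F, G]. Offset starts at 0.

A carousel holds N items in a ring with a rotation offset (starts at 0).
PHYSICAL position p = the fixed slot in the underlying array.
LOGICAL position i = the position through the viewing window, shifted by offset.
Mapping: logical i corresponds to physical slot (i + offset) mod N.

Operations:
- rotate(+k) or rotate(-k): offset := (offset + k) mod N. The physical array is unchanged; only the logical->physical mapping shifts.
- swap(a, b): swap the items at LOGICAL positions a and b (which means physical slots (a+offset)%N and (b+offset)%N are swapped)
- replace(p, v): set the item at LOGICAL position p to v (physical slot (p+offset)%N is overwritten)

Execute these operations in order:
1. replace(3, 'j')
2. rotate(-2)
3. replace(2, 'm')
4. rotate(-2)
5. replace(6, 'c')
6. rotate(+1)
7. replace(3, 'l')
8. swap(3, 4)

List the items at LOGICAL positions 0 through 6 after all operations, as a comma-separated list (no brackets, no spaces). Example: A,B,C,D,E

Answer: E,F,G,B,l,c,j

Derivation:
After op 1 (replace(3, 'j')): offset=0, physical=[A,B,C,j,E,F,G], logical=[A,B,C,j,E,F,G]
After op 2 (rotate(-2)): offset=5, physical=[A,B,C,j,E,F,G], logical=[F,G,A,B,C,j,E]
After op 3 (replace(2, 'm')): offset=5, physical=[m,B,C,j,E,F,G], logical=[F,G,m,B,C,j,E]
After op 4 (rotate(-2)): offset=3, physical=[m,B,C,j,E,F,G], logical=[j,E,F,G,m,B,C]
After op 5 (replace(6, 'c')): offset=3, physical=[m,B,c,j,E,F,G], logical=[j,E,F,G,m,B,c]
After op 6 (rotate(+1)): offset=4, physical=[m,B,c,j,E,F,G], logical=[E,F,G,m,B,c,j]
After op 7 (replace(3, 'l')): offset=4, physical=[l,B,c,j,E,F,G], logical=[E,F,G,l,B,c,j]
After op 8 (swap(3, 4)): offset=4, physical=[B,l,c,j,E,F,G], logical=[E,F,G,B,l,c,j]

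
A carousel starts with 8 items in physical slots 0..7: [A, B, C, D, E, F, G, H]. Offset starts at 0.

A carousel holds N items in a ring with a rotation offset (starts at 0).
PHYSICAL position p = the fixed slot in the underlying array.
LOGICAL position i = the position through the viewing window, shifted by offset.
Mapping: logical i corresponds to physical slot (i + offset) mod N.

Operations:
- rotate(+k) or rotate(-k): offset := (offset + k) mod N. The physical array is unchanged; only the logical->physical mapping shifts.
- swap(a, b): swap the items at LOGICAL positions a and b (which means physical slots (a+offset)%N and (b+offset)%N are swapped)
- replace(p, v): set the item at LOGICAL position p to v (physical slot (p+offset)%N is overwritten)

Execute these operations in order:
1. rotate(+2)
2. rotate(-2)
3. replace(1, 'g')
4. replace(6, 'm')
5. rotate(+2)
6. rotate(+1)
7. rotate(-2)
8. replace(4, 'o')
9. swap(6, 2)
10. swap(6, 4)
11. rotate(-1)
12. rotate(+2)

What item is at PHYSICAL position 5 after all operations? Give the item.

Answer: D

Derivation:
After op 1 (rotate(+2)): offset=2, physical=[A,B,C,D,E,F,G,H], logical=[C,D,E,F,G,H,A,B]
After op 2 (rotate(-2)): offset=0, physical=[A,B,C,D,E,F,G,H], logical=[A,B,C,D,E,F,G,H]
After op 3 (replace(1, 'g')): offset=0, physical=[A,g,C,D,E,F,G,H], logical=[A,g,C,D,E,F,G,H]
After op 4 (replace(6, 'm')): offset=0, physical=[A,g,C,D,E,F,m,H], logical=[A,g,C,D,E,F,m,H]
After op 5 (rotate(+2)): offset=2, physical=[A,g,C,D,E,F,m,H], logical=[C,D,E,F,m,H,A,g]
After op 6 (rotate(+1)): offset=3, physical=[A,g,C,D,E,F,m,H], logical=[D,E,F,m,H,A,g,C]
After op 7 (rotate(-2)): offset=1, physical=[A,g,C,D,E,F,m,H], logical=[g,C,D,E,F,m,H,A]
After op 8 (replace(4, 'o')): offset=1, physical=[A,g,C,D,E,o,m,H], logical=[g,C,D,E,o,m,H,A]
After op 9 (swap(6, 2)): offset=1, physical=[A,g,C,H,E,o,m,D], logical=[g,C,H,E,o,m,D,A]
After op 10 (swap(6, 4)): offset=1, physical=[A,g,C,H,E,D,m,o], logical=[g,C,H,E,D,m,o,A]
After op 11 (rotate(-1)): offset=0, physical=[A,g,C,H,E,D,m,o], logical=[A,g,C,H,E,D,m,o]
After op 12 (rotate(+2)): offset=2, physical=[A,g,C,H,E,D,m,o], logical=[C,H,E,D,m,o,A,g]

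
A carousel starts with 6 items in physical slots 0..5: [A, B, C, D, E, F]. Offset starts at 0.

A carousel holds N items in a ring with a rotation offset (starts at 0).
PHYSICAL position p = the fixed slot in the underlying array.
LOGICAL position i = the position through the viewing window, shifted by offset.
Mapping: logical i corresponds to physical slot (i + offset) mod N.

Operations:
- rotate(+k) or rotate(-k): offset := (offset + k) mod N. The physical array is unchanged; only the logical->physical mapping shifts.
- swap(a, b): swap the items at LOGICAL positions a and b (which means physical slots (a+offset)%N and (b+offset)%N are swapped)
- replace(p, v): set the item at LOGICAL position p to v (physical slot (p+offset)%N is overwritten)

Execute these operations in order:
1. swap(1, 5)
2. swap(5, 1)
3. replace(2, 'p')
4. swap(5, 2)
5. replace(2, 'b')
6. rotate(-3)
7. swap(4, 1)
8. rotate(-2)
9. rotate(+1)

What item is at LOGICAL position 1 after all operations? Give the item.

After op 1 (swap(1, 5)): offset=0, physical=[A,F,C,D,E,B], logical=[A,F,C,D,E,B]
After op 2 (swap(5, 1)): offset=0, physical=[A,B,C,D,E,F], logical=[A,B,C,D,E,F]
After op 3 (replace(2, 'p')): offset=0, physical=[A,B,p,D,E,F], logical=[A,B,p,D,E,F]
After op 4 (swap(5, 2)): offset=0, physical=[A,B,F,D,E,p], logical=[A,B,F,D,E,p]
After op 5 (replace(2, 'b')): offset=0, physical=[A,B,b,D,E,p], logical=[A,B,b,D,E,p]
After op 6 (rotate(-3)): offset=3, physical=[A,B,b,D,E,p], logical=[D,E,p,A,B,b]
After op 7 (swap(4, 1)): offset=3, physical=[A,E,b,D,B,p], logical=[D,B,p,A,E,b]
After op 8 (rotate(-2)): offset=1, physical=[A,E,b,D,B,p], logical=[E,b,D,B,p,A]
After op 9 (rotate(+1)): offset=2, physical=[A,E,b,D,B,p], logical=[b,D,B,p,A,E]

Answer: D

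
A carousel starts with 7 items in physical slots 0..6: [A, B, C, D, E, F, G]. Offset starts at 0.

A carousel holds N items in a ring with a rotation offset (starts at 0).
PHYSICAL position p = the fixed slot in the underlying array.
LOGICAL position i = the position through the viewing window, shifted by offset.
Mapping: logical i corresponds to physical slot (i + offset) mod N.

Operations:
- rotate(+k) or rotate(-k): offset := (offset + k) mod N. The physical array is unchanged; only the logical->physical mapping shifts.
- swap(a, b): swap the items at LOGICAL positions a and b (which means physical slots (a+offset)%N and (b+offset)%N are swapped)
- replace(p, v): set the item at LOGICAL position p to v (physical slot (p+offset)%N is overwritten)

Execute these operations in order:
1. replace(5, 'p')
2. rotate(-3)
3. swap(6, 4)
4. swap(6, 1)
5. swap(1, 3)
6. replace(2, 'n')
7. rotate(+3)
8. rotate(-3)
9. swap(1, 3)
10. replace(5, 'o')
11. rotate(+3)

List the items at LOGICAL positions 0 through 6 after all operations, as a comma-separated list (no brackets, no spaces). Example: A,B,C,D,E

After op 1 (replace(5, 'p')): offset=0, physical=[A,B,C,D,E,p,G], logical=[A,B,C,D,E,p,G]
After op 2 (rotate(-3)): offset=4, physical=[A,B,C,D,E,p,G], logical=[E,p,G,A,B,C,D]
After op 3 (swap(6, 4)): offset=4, physical=[A,D,C,B,E,p,G], logical=[E,p,G,A,D,C,B]
After op 4 (swap(6, 1)): offset=4, physical=[A,D,C,p,E,B,G], logical=[E,B,G,A,D,C,p]
After op 5 (swap(1, 3)): offset=4, physical=[B,D,C,p,E,A,G], logical=[E,A,G,B,D,C,p]
After op 6 (replace(2, 'n')): offset=4, physical=[B,D,C,p,E,A,n], logical=[E,A,n,B,D,C,p]
After op 7 (rotate(+3)): offset=0, physical=[B,D,C,p,E,A,n], logical=[B,D,C,p,E,A,n]
After op 8 (rotate(-3)): offset=4, physical=[B,D,C,p,E,A,n], logical=[E,A,n,B,D,C,p]
After op 9 (swap(1, 3)): offset=4, physical=[A,D,C,p,E,B,n], logical=[E,B,n,A,D,C,p]
After op 10 (replace(5, 'o')): offset=4, physical=[A,D,o,p,E,B,n], logical=[E,B,n,A,D,o,p]
After op 11 (rotate(+3)): offset=0, physical=[A,D,o,p,E,B,n], logical=[A,D,o,p,E,B,n]

Answer: A,D,o,p,E,B,n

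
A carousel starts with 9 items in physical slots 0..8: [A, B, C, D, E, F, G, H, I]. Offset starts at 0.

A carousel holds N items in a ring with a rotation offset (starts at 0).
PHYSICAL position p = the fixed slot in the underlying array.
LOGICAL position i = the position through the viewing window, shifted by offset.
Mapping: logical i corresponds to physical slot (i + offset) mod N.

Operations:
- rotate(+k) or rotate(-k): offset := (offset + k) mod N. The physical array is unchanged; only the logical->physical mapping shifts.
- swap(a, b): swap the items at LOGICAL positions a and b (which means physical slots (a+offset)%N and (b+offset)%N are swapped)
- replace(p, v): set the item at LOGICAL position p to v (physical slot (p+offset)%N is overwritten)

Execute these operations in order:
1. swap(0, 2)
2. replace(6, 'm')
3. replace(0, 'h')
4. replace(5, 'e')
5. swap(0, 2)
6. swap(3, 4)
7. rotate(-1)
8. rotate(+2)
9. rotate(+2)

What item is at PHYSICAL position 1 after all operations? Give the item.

After op 1 (swap(0, 2)): offset=0, physical=[C,B,A,D,E,F,G,H,I], logical=[C,B,A,D,E,F,G,H,I]
After op 2 (replace(6, 'm')): offset=0, physical=[C,B,A,D,E,F,m,H,I], logical=[C,B,A,D,E,F,m,H,I]
After op 3 (replace(0, 'h')): offset=0, physical=[h,B,A,D,E,F,m,H,I], logical=[h,B,A,D,E,F,m,H,I]
After op 4 (replace(5, 'e')): offset=0, physical=[h,B,A,D,E,e,m,H,I], logical=[h,B,A,D,E,e,m,H,I]
After op 5 (swap(0, 2)): offset=0, physical=[A,B,h,D,E,e,m,H,I], logical=[A,B,h,D,E,e,m,H,I]
After op 6 (swap(3, 4)): offset=0, physical=[A,B,h,E,D,e,m,H,I], logical=[A,B,h,E,D,e,m,H,I]
After op 7 (rotate(-1)): offset=8, physical=[A,B,h,E,D,e,m,H,I], logical=[I,A,B,h,E,D,e,m,H]
After op 8 (rotate(+2)): offset=1, physical=[A,B,h,E,D,e,m,H,I], logical=[B,h,E,D,e,m,H,I,A]
After op 9 (rotate(+2)): offset=3, physical=[A,B,h,E,D,e,m,H,I], logical=[E,D,e,m,H,I,A,B,h]

Answer: B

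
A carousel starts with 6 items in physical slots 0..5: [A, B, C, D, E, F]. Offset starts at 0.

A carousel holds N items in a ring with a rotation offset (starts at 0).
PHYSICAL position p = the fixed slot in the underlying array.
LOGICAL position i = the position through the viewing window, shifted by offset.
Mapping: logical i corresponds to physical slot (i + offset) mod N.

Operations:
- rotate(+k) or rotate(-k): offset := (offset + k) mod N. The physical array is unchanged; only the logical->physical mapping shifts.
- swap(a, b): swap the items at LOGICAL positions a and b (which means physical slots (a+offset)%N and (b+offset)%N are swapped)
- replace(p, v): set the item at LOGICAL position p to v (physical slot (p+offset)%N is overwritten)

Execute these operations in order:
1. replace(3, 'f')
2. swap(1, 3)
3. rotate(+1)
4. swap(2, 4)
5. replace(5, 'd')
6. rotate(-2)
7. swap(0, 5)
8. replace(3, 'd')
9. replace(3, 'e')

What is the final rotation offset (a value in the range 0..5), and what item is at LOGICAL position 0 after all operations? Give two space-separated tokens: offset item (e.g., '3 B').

After op 1 (replace(3, 'f')): offset=0, physical=[A,B,C,f,E,F], logical=[A,B,C,f,E,F]
After op 2 (swap(1, 3)): offset=0, physical=[A,f,C,B,E,F], logical=[A,f,C,B,E,F]
After op 3 (rotate(+1)): offset=1, physical=[A,f,C,B,E,F], logical=[f,C,B,E,F,A]
After op 4 (swap(2, 4)): offset=1, physical=[A,f,C,F,E,B], logical=[f,C,F,E,B,A]
After op 5 (replace(5, 'd')): offset=1, physical=[d,f,C,F,E,B], logical=[f,C,F,E,B,d]
After op 6 (rotate(-2)): offset=5, physical=[d,f,C,F,E,B], logical=[B,d,f,C,F,E]
After op 7 (swap(0, 5)): offset=5, physical=[d,f,C,F,B,E], logical=[E,d,f,C,F,B]
After op 8 (replace(3, 'd')): offset=5, physical=[d,f,d,F,B,E], logical=[E,d,f,d,F,B]
After op 9 (replace(3, 'e')): offset=5, physical=[d,f,e,F,B,E], logical=[E,d,f,e,F,B]

Answer: 5 E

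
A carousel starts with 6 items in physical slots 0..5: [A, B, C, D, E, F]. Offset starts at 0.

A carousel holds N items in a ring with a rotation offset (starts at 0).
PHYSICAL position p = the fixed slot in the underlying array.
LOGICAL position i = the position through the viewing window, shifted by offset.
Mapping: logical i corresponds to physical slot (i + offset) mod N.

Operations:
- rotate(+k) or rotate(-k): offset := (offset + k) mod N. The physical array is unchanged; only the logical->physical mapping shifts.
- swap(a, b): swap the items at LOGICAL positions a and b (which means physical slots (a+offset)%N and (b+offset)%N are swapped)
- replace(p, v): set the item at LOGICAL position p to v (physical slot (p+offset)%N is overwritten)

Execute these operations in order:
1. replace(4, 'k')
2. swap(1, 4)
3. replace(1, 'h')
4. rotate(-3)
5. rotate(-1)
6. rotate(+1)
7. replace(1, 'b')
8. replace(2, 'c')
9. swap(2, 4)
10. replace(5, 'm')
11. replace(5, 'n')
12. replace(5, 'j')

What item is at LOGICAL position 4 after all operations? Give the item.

Answer: c

Derivation:
After op 1 (replace(4, 'k')): offset=0, physical=[A,B,C,D,k,F], logical=[A,B,C,D,k,F]
After op 2 (swap(1, 4)): offset=0, physical=[A,k,C,D,B,F], logical=[A,k,C,D,B,F]
After op 3 (replace(1, 'h')): offset=0, physical=[A,h,C,D,B,F], logical=[A,h,C,D,B,F]
After op 4 (rotate(-3)): offset=3, physical=[A,h,C,D,B,F], logical=[D,B,F,A,h,C]
After op 5 (rotate(-1)): offset=2, physical=[A,h,C,D,B,F], logical=[C,D,B,F,A,h]
After op 6 (rotate(+1)): offset=3, physical=[A,h,C,D,B,F], logical=[D,B,F,A,h,C]
After op 7 (replace(1, 'b')): offset=3, physical=[A,h,C,D,b,F], logical=[D,b,F,A,h,C]
After op 8 (replace(2, 'c')): offset=3, physical=[A,h,C,D,b,c], logical=[D,b,c,A,h,C]
After op 9 (swap(2, 4)): offset=3, physical=[A,c,C,D,b,h], logical=[D,b,h,A,c,C]
After op 10 (replace(5, 'm')): offset=3, physical=[A,c,m,D,b,h], logical=[D,b,h,A,c,m]
After op 11 (replace(5, 'n')): offset=3, physical=[A,c,n,D,b,h], logical=[D,b,h,A,c,n]
After op 12 (replace(5, 'j')): offset=3, physical=[A,c,j,D,b,h], logical=[D,b,h,A,c,j]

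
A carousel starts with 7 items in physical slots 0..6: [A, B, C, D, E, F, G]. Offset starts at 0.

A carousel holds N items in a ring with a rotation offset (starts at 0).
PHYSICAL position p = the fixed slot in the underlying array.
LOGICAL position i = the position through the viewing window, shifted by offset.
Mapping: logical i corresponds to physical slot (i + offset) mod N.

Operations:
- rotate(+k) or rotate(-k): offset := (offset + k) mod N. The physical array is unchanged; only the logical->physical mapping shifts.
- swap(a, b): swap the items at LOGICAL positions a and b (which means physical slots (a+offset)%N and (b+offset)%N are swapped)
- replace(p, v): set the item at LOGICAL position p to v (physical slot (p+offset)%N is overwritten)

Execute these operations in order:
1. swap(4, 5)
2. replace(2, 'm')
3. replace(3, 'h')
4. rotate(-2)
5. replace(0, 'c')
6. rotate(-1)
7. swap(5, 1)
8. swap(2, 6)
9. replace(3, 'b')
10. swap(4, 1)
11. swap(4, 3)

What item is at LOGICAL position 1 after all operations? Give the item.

Answer: B

Derivation:
After op 1 (swap(4, 5)): offset=0, physical=[A,B,C,D,F,E,G], logical=[A,B,C,D,F,E,G]
After op 2 (replace(2, 'm')): offset=0, physical=[A,B,m,D,F,E,G], logical=[A,B,m,D,F,E,G]
After op 3 (replace(3, 'h')): offset=0, physical=[A,B,m,h,F,E,G], logical=[A,B,m,h,F,E,G]
After op 4 (rotate(-2)): offset=5, physical=[A,B,m,h,F,E,G], logical=[E,G,A,B,m,h,F]
After op 5 (replace(0, 'c')): offset=5, physical=[A,B,m,h,F,c,G], logical=[c,G,A,B,m,h,F]
After op 6 (rotate(-1)): offset=4, physical=[A,B,m,h,F,c,G], logical=[F,c,G,A,B,m,h]
After op 7 (swap(5, 1)): offset=4, physical=[A,B,c,h,F,m,G], logical=[F,m,G,A,B,c,h]
After op 8 (swap(2, 6)): offset=4, physical=[A,B,c,G,F,m,h], logical=[F,m,h,A,B,c,G]
After op 9 (replace(3, 'b')): offset=4, physical=[b,B,c,G,F,m,h], logical=[F,m,h,b,B,c,G]
After op 10 (swap(4, 1)): offset=4, physical=[b,m,c,G,F,B,h], logical=[F,B,h,b,m,c,G]
After op 11 (swap(4, 3)): offset=4, physical=[m,b,c,G,F,B,h], logical=[F,B,h,m,b,c,G]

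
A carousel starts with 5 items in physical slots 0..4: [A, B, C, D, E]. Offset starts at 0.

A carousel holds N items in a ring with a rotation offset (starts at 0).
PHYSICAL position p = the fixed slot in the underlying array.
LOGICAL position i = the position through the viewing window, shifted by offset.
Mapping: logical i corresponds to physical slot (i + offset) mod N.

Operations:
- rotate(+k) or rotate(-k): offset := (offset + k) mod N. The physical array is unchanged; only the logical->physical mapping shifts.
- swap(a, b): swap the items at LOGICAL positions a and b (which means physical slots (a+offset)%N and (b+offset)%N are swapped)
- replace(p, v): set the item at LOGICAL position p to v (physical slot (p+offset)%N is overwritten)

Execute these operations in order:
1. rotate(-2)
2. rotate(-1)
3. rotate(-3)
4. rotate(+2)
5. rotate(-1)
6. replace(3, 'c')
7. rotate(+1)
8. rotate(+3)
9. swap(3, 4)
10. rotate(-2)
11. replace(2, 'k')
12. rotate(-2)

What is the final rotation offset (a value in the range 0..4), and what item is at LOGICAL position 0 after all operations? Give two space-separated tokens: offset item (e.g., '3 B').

After op 1 (rotate(-2)): offset=3, physical=[A,B,C,D,E], logical=[D,E,A,B,C]
After op 2 (rotate(-1)): offset=2, physical=[A,B,C,D,E], logical=[C,D,E,A,B]
After op 3 (rotate(-3)): offset=4, physical=[A,B,C,D,E], logical=[E,A,B,C,D]
After op 4 (rotate(+2)): offset=1, physical=[A,B,C,D,E], logical=[B,C,D,E,A]
After op 5 (rotate(-1)): offset=0, physical=[A,B,C,D,E], logical=[A,B,C,D,E]
After op 6 (replace(3, 'c')): offset=0, physical=[A,B,C,c,E], logical=[A,B,C,c,E]
After op 7 (rotate(+1)): offset=1, physical=[A,B,C,c,E], logical=[B,C,c,E,A]
After op 8 (rotate(+3)): offset=4, physical=[A,B,C,c,E], logical=[E,A,B,C,c]
After op 9 (swap(3, 4)): offset=4, physical=[A,B,c,C,E], logical=[E,A,B,c,C]
After op 10 (rotate(-2)): offset=2, physical=[A,B,c,C,E], logical=[c,C,E,A,B]
After op 11 (replace(2, 'k')): offset=2, physical=[A,B,c,C,k], logical=[c,C,k,A,B]
After op 12 (rotate(-2)): offset=0, physical=[A,B,c,C,k], logical=[A,B,c,C,k]

Answer: 0 A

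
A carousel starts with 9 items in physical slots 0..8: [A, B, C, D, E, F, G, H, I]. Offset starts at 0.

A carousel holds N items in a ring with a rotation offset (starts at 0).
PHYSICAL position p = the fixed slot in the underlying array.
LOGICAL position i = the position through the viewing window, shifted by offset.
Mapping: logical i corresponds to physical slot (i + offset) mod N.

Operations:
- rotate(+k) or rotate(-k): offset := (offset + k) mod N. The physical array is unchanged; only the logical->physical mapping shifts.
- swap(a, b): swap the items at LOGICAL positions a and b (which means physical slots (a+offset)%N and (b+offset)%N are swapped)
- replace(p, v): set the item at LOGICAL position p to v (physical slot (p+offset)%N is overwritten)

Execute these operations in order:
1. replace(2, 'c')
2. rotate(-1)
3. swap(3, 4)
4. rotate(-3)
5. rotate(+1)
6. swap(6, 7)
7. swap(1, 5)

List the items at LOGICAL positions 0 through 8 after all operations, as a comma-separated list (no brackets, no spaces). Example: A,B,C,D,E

After op 1 (replace(2, 'c')): offset=0, physical=[A,B,c,D,E,F,G,H,I], logical=[A,B,c,D,E,F,G,H,I]
After op 2 (rotate(-1)): offset=8, physical=[A,B,c,D,E,F,G,H,I], logical=[I,A,B,c,D,E,F,G,H]
After op 3 (swap(3, 4)): offset=8, physical=[A,B,D,c,E,F,G,H,I], logical=[I,A,B,D,c,E,F,G,H]
After op 4 (rotate(-3)): offset=5, physical=[A,B,D,c,E,F,G,H,I], logical=[F,G,H,I,A,B,D,c,E]
After op 5 (rotate(+1)): offset=6, physical=[A,B,D,c,E,F,G,H,I], logical=[G,H,I,A,B,D,c,E,F]
After op 6 (swap(6, 7)): offset=6, physical=[A,B,D,E,c,F,G,H,I], logical=[G,H,I,A,B,D,E,c,F]
After op 7 (swap(1, 5)): offset=6, physical=[A,B,H,E,c,F,G,D,I], logical=[G,D,I,A,B,H,E,c,F]

Answer: G,D,I,A,B,H,E,c,F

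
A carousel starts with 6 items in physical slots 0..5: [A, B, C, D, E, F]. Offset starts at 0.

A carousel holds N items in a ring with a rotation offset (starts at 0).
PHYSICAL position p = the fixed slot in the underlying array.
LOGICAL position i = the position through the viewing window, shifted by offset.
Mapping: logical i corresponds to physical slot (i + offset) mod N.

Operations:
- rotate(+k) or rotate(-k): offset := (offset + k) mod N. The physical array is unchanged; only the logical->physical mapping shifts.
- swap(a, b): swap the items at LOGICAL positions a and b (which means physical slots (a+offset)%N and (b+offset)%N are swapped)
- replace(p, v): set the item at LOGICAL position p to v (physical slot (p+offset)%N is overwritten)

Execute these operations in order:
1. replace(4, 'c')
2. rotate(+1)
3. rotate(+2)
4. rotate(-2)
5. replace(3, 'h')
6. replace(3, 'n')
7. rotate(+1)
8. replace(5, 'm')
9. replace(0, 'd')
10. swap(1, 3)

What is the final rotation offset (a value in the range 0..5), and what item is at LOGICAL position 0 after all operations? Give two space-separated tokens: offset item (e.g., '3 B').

Answer: 2 d

Derivation:
After op 1 (replace(4, 'c')): offset=0, physical=[A,B,C,D,c,F], logical=[A,B,C,D,c,F]
After op 2 (rotate(+1)): offset=1, physical=[A,B,C,D,c,F], logical=[B,C,D,c,F,A]
After op 3 (rotate(+2)): offset=3, physical=[A,B,C,D,c,F], logical=[D,c,F,A,B,C]
After op 4 (rotate(-2)): offset=1, physical=[A,B,C,D,c,F], logical=[B,C,D,c,F,A]
After op 5 (replace(3, 'h')): offset=1, physical=[A,B,C,D,h,F], logical=[B,C,D,h,F,A]
After op 6 (replace(3, 'n')): offset=1, physical=[A,B,C,D,n,F], logical=[B,C,D,n,F,A]
After op 7 (rotate(+1)): offset=2, physical=[A,B,C,D,n,F], logical=[C,D,n,F,A,B]
After op 8 (replace(5, 'm')): offset=2, physical=[A,m,C,D,n,F], logical=[C,D,n,F,A,m]
After op 9 (replace(0, 'd')): offset=2, physical=[A,m,d,D,n,F], logical=[d,D,n,F,A,m]
After op 10 (swap(1, 3)): offset=2, physical=[A,m,d,F,n,D], logical=[d,F,n,D,A,m]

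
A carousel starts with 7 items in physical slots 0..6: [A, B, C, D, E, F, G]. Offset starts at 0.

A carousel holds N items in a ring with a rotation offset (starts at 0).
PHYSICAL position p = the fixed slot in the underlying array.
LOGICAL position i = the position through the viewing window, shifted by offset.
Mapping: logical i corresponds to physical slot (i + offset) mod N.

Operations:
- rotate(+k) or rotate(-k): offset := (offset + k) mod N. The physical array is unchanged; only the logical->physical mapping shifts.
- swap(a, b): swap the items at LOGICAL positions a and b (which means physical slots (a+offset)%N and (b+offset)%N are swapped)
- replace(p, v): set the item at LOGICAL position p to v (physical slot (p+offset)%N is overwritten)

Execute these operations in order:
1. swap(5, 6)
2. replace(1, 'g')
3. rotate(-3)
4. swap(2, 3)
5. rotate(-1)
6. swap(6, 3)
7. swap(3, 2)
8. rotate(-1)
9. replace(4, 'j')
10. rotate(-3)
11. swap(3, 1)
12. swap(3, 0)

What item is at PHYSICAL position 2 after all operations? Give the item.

After op 1 (swap(5, 6)): offset=0, physical=[A,B,C,D,E,G,F], logical=[A,B,C,D,E,G,F]
After op 2 (replace(1, 'g')): offset=0, physical=[A,g,C,D,E,G,F], logical=[A,g,C,D,E,G,F]
After op 3 (rotate(-3)): offset=4, physical=[A,g,C,D,E,G,F], logical=[E,G,F,A,g,C,D]
After op 4 (swap(2, 3)): offset=4, physical=[F,g,C,D,E,G,A], logical=[E,G,A,F,g,C,D]
After op 5 (rotate(-1)): offset=3, physical=[F,g,C,D,E,G,A], logical=[D,E,G,A,F,g,C]
After op 6 (swap(6, 3)): offset=3, physical=[F,g,A,D,E,G,C], logical=[D,E,G,C,F,g,A]
After op 7 (swap(3, 2)): offset=3, physical=[F,g,A,D,E,C,G], logical=[D,E,C,G,F,g,A]
After op 8 (rotate(-1)): offset=2, physical=[F,g,A,D,E,C,G], logical=[A,D,E,C,G,F,g]
After op 9 (replace(4, 'j')): offset=2, physical=[F,g,A,D,E,C,j], logical=[A,D,E,C,j,F,g]
After op 10 (rotate(-3)): offset=6, physical=[F,g,A,D,E,C,j], logical=[j,F,g,A,D,E,C]
After op 11 (swap(3, 1)): offset=6, physical=[A,g,F,D,E,C,j], logical=[j,A,g,F,D,E,C]
After op 12 (swap(3, 0)): offset=6, physical=[A,g,j,D,E,C,F], logical=[F,A,g,j,D,E,C]

Answer: j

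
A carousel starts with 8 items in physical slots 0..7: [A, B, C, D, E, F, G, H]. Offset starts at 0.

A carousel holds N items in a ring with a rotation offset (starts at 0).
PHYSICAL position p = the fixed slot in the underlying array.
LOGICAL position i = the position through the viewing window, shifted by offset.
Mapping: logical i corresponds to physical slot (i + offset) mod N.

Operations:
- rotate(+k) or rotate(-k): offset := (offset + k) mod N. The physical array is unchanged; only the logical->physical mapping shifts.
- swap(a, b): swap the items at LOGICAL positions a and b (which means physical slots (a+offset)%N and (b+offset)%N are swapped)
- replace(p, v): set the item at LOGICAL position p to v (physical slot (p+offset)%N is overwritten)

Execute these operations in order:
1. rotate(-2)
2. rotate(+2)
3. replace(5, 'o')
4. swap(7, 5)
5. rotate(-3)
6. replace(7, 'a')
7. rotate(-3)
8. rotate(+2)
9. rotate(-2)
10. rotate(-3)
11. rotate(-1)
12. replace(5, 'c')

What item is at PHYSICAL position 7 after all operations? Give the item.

After op 1 (rotate(-2)): offset=6, physical=[A,B,C,D,E,F,G,H], logical=[G,H,A,B,C,D,E,F]
After op 2 (rotate(+2)): offset=0, physical=[A,B,C,D,E,F,G,H], logical=[A,B,C,D,E,F,G,H]
After op 3 (replace(5, 'o')): offset=0, physical=[A,B,C,D,E,o,G,H], logical=[A,B,C,D,E,o,G,H]
After op 4 (swap(7, 5)): offset=0, physical=[A,B,C,D,E,H,G,o], logical=[A,B,C,D,E,H,G,o]
After op 5 (rotate(-3)): offset=5, physical=[A,B,C,D,E,H,G,o], logical=[H,G,o,A,B,C,D,E]
After op 6 (replace(7, 'a')): offset=5, physical=[A,B,C,D,a,H,G,o], logical=[H,G,o,A,B,C,D,a]
After op 7 (rotate(-3)): offset=2, physical=[A,B,C,D,a,H,G,o], logical=[C,D,a,H,G,o,A,B]
After op 8 (rotate(+2)): offset=4, physical=[A,B,C,D,a,H,G,o], logical=[a,H,G,o,A,B,C,D]
After op 9 (rotate(-2)): offset=2, physical=[A,B,C,D,a,H,G,o], logical=[C,D,a,H,G,o,A,B]
After op 10 (rotate(-3)): offset=7, physical=[A,B,C,D,a,H,G,o], logical=[o,A,B,C,D,a,H,G]
After op 11 (rotate(-1)): offset=6, physical=[A,B,C,D,a,H,G,o], logical=[G,o,A,B,C,D,a,H]
After op 12 (replace(5, 'c')): offset=6, physical=[A,B,C,c,a,H,G,o], logical=[G,o,A,B,C,c,a,H]

Answer: o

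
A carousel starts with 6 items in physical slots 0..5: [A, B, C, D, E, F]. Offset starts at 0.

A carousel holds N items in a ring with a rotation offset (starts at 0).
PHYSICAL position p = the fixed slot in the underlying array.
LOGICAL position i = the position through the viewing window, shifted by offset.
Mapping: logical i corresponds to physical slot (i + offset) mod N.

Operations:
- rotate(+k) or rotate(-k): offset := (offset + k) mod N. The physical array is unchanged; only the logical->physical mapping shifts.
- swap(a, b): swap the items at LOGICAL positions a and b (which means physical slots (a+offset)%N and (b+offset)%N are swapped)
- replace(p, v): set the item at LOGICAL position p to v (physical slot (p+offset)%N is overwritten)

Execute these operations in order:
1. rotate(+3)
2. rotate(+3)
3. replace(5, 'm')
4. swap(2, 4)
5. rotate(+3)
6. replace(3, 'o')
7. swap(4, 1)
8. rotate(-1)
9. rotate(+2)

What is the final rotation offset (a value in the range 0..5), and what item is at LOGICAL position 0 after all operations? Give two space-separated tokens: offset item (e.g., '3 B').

Answer: 4 B

Derivation:
After op 1 (rotate(+3)): offset=3, physical=[A,B,C,D,E,F], logical=[D,E,F,A,B,C]
After op 2 (rotate(+3)): offset=0, physical=[A,B,C,D,E,F], logical=[A,B,C,D,E,F]
After op 3 (replace(5, 'm')): offset=0, physical=[A,B,C,D,E,m], logical=[A,B,C,D,E,m]
After op 4 (swap(2, 4)): offset=0, physical=[A,B,E,D,C,m], logical=[A,B,E,D,C,m]
After op 5 (rotate(+3)): offset=3, physical=[A,B,E,D,C,m], logical=[D,C,m,A,B,E]
After op 6 (replace(3, 'o')): offset=3, physical=[o,B,E,D,C,m], logical=[D,C,m,o,B,E]
After op 7 (swap(4, 1)): offset=3, physical=[o,C,E,D,B,m], logical=[D,B,m,o,C,E]
After op 8 (rotate(-1)): offset=2, physical=[o,C,E,D,B,m], logical=[E,D,B,m,o,C]
After op 9 (rotate(+2)): offset=4, physical=[o,C,E,D,B,m], logical=[B,m,o,C,E,D]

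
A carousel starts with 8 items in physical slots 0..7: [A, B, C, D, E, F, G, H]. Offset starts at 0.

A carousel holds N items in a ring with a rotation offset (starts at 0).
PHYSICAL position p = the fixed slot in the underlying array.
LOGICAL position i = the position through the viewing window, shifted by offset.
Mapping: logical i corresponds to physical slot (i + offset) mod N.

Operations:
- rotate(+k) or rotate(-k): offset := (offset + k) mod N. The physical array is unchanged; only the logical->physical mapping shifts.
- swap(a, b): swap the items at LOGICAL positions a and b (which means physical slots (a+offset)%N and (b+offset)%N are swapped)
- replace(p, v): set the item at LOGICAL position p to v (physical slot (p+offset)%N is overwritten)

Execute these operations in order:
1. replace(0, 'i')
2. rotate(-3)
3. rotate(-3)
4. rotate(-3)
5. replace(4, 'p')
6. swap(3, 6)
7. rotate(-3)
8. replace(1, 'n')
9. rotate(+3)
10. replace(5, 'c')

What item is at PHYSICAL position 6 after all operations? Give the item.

After op 1 (replace(0, 'i')): offset=0, physical=[i,B,C,D,E,F,G,H], logical=[i,B,C,D,E,F,G,H]
After op 2 (rotate(-3)): offset=5, physical=[i,B,C,D,E,F,G,H], logical=[F,G,H,i,B,C,D,E]
After op 3 (rotate(-3)): offset=2, physical=[i,B,C,D,E,F,G,H], logical=[C,D,E,F,G,H,i,B]
After op 4 (rotate(-3)): offset=7, physical=[i,B,C,D,E,F,G,H], logical=[H,i,B,C,D,E,F,G]
After op 5 (replace(4, 'p')): offset=7, physical=[i,B,C,p,E,F,G,H], logical=[H,i,B,C,p,E,F,G]
After op 6 (swap(3, 6)): offset=7, physical=[i,B,F,p,E,C,G,H], logical=[H,i,B,F,p,E,C,G]
After op 7 (rotate(-3)): offset=4, physical=[i,B,F,p,E,C,G,H], logical=[E,C,G,H,i,B,F,p]
After op 8 (replace(1, 'n')): offset=4, physical=[i,B,F,p,E,n,G,H], logical=[E,n,G,H,i,B,F,p]
After op 9 (rotate(+3)): offset=7, physical=[i,B,F,p,E,n,G,H], logical=[H,i,B,F,p,E,n,G]
After op 10 (replace(5, 'c')): offset=7, physical=[i,B,F,p,c,n,G,H], logical=[H,i,B,F,p,c,n,G]

Answer: G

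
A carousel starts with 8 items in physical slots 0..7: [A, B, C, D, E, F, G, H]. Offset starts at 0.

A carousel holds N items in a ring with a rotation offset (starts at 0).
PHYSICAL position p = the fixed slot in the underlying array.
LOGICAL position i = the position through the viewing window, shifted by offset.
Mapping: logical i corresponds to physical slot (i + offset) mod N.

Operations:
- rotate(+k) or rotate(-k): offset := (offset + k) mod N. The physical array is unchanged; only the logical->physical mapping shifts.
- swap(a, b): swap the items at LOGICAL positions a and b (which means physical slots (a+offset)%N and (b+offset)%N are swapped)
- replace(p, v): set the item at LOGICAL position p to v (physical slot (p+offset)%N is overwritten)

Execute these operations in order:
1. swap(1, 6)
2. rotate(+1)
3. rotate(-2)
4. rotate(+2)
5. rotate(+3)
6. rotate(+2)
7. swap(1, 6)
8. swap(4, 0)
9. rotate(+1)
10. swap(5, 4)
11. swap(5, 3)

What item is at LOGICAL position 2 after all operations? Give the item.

Answer: G

Derivation:
After op 1 (swap(1, 6)): offset=0, physical=[A,G,C,D,E,F,B,H], logical=[A,G,C,D,E,F,B,H]
After op 2 (rotate(+1)): offset=1, physical=[A,G,C,D,E,F,B,H], logical=[G,C,D,E,F,B,H,A]
After op 3 (rotate(-2)): offset=7, physical=[A,G,C,D,E,F,B,H], logical=[H,A,G,C,D,E,F,B]
After op 4 (rotate(+2)): offset=1, physical=[A,G,C,D,E,F,B,H], logical=[G,C,D,E,F,B,H,A]
After op 5 (rotate(+3)): offset=4, physical=[A,G,C,D,E,F,B,H], logical=[E,F,B,H,A,G,C,D]
After op 6 (rotate(+2)): offset=6, physical=[A,G,C,D,E,F,B,H], logical=[B,H,A,G,C,D,E,F]
After op 7 (swap(1, 6)): offset=6, physical=[A,G,C,D,H,F,B,E], logical=[B,E,A,G,C,D,H,F]
After op 8 (swap(4, 0)): offset=6, physical=[A,G,B,D,H,F,C,E], logical=[C,E,A,G,B,D,H,F]
After op 9 (rotate(+1)): offset=7, physical=[A,G,B,D,H,F,C,E], logical=[E,A,G,B,D,H,F,C]
After op 10 (swap(5, 4)): offset=7, physical=[A,G,B,H,D,F,C,E], logical=[E,A,G,B,H,D,F,C]
After op 11 (swap(5, 3)): offset=7, physical=[A,G,D,H,B,F,C,E], logical=[E,A,G,D,H,B,F,C]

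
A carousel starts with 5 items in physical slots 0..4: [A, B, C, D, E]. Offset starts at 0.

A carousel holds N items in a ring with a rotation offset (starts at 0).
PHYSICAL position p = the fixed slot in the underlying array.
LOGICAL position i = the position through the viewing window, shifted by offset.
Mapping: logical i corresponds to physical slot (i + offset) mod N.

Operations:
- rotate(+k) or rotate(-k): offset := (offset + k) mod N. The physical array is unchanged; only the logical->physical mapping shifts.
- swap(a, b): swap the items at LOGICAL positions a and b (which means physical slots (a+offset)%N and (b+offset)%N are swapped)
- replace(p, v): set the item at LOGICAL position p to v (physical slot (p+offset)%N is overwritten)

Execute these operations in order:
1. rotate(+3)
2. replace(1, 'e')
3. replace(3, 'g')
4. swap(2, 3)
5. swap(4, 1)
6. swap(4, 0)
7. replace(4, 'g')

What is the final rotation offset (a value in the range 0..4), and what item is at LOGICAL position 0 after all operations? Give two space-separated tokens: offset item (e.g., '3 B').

Answer: 3 e

Derivation:
After op 1 (rotate(+3)): offset=3, physical=[A,B,C,D,E], logical=[D,E,A,B,C]
After op 2 (replace(1, 'e')): offset=3, physical=[A,B,C,D,e], logical=[D,e,A,B,C]
After op 3 (replace(3, 'g')): offset=3, physical=[A,g,C,D,e], logical=[D,e,A,g,C]
After op 4 (swap(2, 3)): offset=3, physical=[g,A,C,D,e], logical=[D,e,g,A,C]
After op 5 (swap(4, 1)): offset=3, physical=[g,A,e,D,C], logical=[D,C,g,A,e]
After op 6 (swap(4, 0)): offset=3, physical=[g,A,D,e,C], logical=[e,C,g,A,D]
After op 7 (replace(4, 'g')): offset=3, physical=[g,A,g,e,C], logical=[e,C,g,A,g]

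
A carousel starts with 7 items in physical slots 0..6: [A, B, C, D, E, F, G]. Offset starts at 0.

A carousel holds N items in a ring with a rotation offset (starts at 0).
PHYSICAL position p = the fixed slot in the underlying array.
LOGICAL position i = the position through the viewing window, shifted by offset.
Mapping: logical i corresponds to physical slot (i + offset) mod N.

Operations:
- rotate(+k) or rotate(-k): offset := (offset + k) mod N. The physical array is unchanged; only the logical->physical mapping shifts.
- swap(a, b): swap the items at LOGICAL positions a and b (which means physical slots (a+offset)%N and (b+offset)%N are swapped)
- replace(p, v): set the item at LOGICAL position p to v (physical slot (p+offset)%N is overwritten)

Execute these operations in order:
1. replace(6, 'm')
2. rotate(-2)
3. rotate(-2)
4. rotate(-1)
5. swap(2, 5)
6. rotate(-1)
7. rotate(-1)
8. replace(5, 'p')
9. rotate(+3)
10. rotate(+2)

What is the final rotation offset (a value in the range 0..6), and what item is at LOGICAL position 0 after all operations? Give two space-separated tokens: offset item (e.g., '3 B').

After op 1 (replace(6, 'm')): offset=0, physical=[A,B,C,D,E,F,m], logical=[A,B,C,D,E,F,m]
After op 2 (rotate(-2)): offset=5, physical=[A,B,C,D,E,F,m], logical=[F,m,A,B,C,D,E]
After op 3 (rotate(-2)): offset=3, physical=[A,B,C,D,E,F,m], logical=[D,E,F,m,A,B,C]
After op 4 (rotate(-1)): offset=2, physical=[A,B,C,D,E,F,m], logical=[C,D,E,F,m,A,B]
After op 5 (swap(2, 5)): offset=2, physical=[E,B,C,D,A,F,m], logical=[C,D,A,F,m,E,B]
After op 6 (rotate(-1)): offset=1, physical=[E,B,C,D,A,F,m], logical=[B,C,D,A,F,m,E]
After op 7 (rotate(-1)): offset=0, physical=[E,B,C,D,A,F,m], logical=[E,B,C,D,A,F,m]
After op 8 (replace(5, 'p')): offset=0, physical=[E,B,C,D,A,p,m], logical=[E,B,C,D,A,p,m]
After op 9 (rotate(+3)): offset=3, physical=[E,B,C,D,A,p,m], logical=[D,A,p,m,E,B,C]
After op 10 (rotate(+2)): offset=5, physical=[E,B,C,D,A,p,m], logical=[p,m,E,B,C,D,A]

Answer: 5 p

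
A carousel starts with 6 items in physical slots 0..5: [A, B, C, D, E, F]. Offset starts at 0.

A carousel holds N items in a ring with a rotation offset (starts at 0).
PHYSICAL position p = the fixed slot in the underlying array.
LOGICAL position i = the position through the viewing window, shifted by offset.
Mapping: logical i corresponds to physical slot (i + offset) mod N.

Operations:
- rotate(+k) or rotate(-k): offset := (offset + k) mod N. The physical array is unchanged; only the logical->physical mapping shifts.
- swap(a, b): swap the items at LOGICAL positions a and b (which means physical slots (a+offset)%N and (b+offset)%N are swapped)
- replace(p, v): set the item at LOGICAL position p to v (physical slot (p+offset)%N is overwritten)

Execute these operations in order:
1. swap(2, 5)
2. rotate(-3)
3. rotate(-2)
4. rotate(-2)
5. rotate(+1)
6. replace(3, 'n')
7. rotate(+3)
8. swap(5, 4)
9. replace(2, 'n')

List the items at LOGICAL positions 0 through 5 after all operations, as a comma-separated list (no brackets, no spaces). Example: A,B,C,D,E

Answer: n,E,n,A,F,B

Derivation:
After op 1 (swap(2, 5)): offset=0, physical=[A,B,F,D,E,C], logical=[A,B,F,D,E,C]
After op 2 (rotate(-3)): offset=3, physical=[A,B,F,D,E,C], logical=[D,E,C,A,B,F]
After op 3 (rotate(-2)): offset=1, physical=[A,B,F,D,E,C], logical=[B,F,D,E,C,A]
After op 4 (rotate(-2)): offset=5, physical=[A,B,F,D,E,C], logical=[C,A,B,F,D,E]
After op 5 (rotate(+1)): offset=0, physical=[A,B,F,D,E,C], logical=[A,B,F,D,E,C]
After op 6 (replace(3, 'n')): offset=0, physical=[A,B,F,n,E,C], logical=[A,B,F,n,E,C]
After op 7 (rotate(+3)): offset=3, physical=[A,B,F,n,E,C], logical=[n,E,C,A,B,F]
After op 8 (swap(5, 4)): offset=3, physical=[A,F,B,n,E,C], logical=[n,E,C,A,F,B]
After op 9 (replace(2, 'n')): offset=3, physical=[A,F,B,n,E,n], logical=[n,E,n,A,F,B]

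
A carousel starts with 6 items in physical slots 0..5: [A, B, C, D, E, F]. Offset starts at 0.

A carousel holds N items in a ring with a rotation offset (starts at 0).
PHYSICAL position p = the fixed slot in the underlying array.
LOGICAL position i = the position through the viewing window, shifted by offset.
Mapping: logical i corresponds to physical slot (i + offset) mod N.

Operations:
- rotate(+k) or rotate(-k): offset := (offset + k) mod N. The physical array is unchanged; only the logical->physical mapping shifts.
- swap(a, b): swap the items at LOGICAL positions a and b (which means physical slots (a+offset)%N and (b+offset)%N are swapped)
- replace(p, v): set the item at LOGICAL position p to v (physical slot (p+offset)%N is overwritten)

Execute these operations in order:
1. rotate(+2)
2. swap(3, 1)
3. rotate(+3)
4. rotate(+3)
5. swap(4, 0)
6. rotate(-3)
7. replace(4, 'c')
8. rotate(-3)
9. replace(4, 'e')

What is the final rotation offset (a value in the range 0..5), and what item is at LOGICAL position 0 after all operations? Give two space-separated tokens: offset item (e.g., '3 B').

Answer: 2 A

Derivation:
After op 1 (rotate(+2)): offset=2, physical=[A,B,C,D,E,F], logical=[C,D,E,F,A,B]
After op 2 (swap(3, 1)): offset=2, physical=[A,B,C,F,E,D], logical=[C,F,E,D,A,B]
After op 3 (rotate(+3)): offset=5, physical=[A,B,C,F,E,D], logical=[D,A,B,C,F,E]
After op 4 (rotate(+3)): offset=2, physical=[A,B,C,F,E,D], logical=[C,F,E,D,A,B]
After op 5 (swap(4, 0)): offset=2, physical=[C,B,A,F,E,D], logical=[A,F,E,D,C,B]
After op 6 (rotate(-3)): offset=5, physical=[C,B,A,F,E,D], logical=[D,C,B,A,F,E]
After op 7 (replace(4, 'c')): offset=5, physical=[C,B,A,c,E,D], logical=[D,C,B,A,c,E]
After op 8 (rotate(-3)): offset=2, physical=[C,B,A,c,E,D], logical=[A,c,E,D,C,B]
After op 9 (replace(4, 'e')): offset=2, physical=[e,B,A,c,E,D], logical=[A,c,E,D,e,B]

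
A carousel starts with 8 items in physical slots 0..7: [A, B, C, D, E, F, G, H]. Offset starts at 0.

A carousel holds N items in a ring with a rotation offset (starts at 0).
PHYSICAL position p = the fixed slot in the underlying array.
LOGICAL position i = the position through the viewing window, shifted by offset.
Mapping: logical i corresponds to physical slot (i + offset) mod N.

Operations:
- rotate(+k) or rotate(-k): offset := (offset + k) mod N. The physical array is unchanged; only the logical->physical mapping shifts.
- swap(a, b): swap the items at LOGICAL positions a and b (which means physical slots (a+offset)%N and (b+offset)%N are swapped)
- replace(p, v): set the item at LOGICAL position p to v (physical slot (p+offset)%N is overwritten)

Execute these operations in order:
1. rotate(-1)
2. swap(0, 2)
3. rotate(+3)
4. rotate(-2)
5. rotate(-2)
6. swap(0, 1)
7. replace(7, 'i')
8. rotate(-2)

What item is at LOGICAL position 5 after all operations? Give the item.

After op 1 (rotate(-1)): offset=7, physical=[A,B,C,D,E,F,G,H], logical=[H,A,B,C,D,E,F,G]
After op 2 (swap(0, 2)): offset=7, physical=[A,H,C,D,E,F,G,B], logical=[B,A,H,C,D,E,F,G]
After op 3 (rotate(+3)): offset=2, physical=[A,H,C,D,E,F,G,B], logical=[C,D,E,F,G,B,A,H]
After op 4 (rotate(-2)): offset=0, physical=[A,H,C,D,E,F,G,B], logical=[A,H,C,D,E,F,G,B]
After op 5 (rotate(-2)): offset=6, physical=[A,H,C,D,E,F,G,B], logical=[G,B,A,H,C,D,E,F]
After op 6 (swap(0, 1)): offset=6, physical=[A,H,C,D,E,F,B,G], logical=[B,G,A,H,C,D,E,F]
After op 7 (replace(7, 'i')): offset=6, physical=[A,H,C,D,E,i,B,G], logical=[B,G,A,H,C,D,E,i]
After op 8 (rotate(-2)): offset=4, physical=[A,H,C,D,E,i,B,G], logical=[E,i,B,G,A,H,C,D]

Answer: H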